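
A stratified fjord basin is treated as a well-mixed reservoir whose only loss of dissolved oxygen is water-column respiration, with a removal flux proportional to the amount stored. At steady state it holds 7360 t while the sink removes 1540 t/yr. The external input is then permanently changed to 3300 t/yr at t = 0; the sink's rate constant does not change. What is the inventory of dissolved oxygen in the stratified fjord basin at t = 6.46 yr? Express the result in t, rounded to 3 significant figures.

τ = M₀/F₀ = 7360/1540 = 4.779 yr; rate constant k = 1/τ.
New steady state M_∞ = F₁/k = F₁·τ = 3300 × 4.779 = 15771 t.
M(t) = M_∞ + (M₀ − M_∞)·e^(−t/τ); t/τ = 6.46/4.779 = 1.352, so e^(−t/τ) = 0.2588.
M(t) = 15771 − 8411 × 0.2588 = 13595 t.

13600 t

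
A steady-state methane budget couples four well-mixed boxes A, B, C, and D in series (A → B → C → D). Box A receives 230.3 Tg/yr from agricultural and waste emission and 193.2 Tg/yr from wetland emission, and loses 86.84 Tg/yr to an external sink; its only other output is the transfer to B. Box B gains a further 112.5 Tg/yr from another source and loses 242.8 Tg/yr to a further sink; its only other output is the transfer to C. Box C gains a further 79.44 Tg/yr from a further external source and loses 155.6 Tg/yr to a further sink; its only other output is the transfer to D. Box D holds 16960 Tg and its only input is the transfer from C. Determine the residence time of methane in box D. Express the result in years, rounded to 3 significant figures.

130 yr

Box A: F(A→B) = (230.3 + 193.2) − 86.84 = 336.66 Tg/yr.
Box B: F(B→C) = (336.66 + 112.5) − 242.8 = 206.36 Tg/yr.
Box C: F(C→D) = (206.36 + 79.44) − 155.6 = 130.20 Tg/yr.
Box D throughput = its input = 130.20 Tg/yr; τ = 16960 / 130.20 = 130.3 yr.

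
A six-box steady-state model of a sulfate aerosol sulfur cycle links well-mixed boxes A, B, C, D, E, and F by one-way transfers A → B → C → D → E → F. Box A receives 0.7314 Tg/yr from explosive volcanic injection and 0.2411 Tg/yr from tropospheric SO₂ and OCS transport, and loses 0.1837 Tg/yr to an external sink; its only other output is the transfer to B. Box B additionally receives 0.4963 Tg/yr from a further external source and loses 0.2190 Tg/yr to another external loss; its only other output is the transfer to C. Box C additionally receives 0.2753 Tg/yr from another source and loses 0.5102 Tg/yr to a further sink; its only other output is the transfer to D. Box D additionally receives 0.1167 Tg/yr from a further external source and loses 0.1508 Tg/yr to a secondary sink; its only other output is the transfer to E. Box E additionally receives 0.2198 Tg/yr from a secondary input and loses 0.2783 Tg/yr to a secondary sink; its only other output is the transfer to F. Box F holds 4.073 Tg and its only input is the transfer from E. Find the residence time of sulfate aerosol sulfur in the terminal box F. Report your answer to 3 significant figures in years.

Box A: F(A→B) = (0.7314 + 0.2411) − 0.1837 = 0.78880 Tg/yr.
Box B: F(B→C) = (0.78880 + 0.4963) − 0.2190 = 1.0661 Tg/yr.
Box C: F(C→D) = (1.0661 + 0.2753) − 0.5102 = 0.83120 Tg/yr.
Box D: F(D→E) = (0.83120 + 0.1167) − 0.1508 = 0.79710 Tg/yr.
Box E: F(E→F) = (0.79710 + 0.2198) − 0.2783 = 0.73860 Tg/yr.
Box F throughput = its input = 0.73860 Tg/yr; τ = 4.073 / 0.73860 = 5.514 yr.

5.51 yr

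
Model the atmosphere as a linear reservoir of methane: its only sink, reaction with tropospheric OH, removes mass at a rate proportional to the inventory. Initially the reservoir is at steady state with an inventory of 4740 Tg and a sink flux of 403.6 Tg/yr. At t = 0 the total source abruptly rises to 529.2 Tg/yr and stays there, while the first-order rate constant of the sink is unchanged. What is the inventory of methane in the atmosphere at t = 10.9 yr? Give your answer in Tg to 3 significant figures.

5630 Tg

Residence time τ = M₀/F₀ = 11.74 yr. The eventual steady state is M_∞ = M₀·(F₁/F₀) = 4740 × 529.2/403.6 = 6215.1 Tg.
The anomaly ΔM(t) = M(t) − M_∞ decays as ΔM₀·e^(−t/τ) with ΔM₀ = 4740 − 6215.1 = −1475 Tg.
At t = 10.9 yr, e^(−t/τ) = e^(−0.9281) = 0.3953, so ΔM = −583.1 Tg and M = 6215.1 − 583.1 = 5632.0 Tg.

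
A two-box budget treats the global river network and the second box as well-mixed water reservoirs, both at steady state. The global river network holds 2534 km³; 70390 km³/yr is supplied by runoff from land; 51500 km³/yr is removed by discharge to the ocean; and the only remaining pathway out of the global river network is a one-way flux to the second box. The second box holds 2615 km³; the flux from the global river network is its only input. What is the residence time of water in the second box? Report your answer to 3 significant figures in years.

0.138 yr

Balance the global river network: ΣF_in = 70390 km³/yr.
Flux to the second box = ΣF_in − (51500) = 18890 km³/yr.
At steady state the output of the second box equals its input, 18890 km³/yr.
τ = M / F = 2615 / 18890 = 0.1384 yr.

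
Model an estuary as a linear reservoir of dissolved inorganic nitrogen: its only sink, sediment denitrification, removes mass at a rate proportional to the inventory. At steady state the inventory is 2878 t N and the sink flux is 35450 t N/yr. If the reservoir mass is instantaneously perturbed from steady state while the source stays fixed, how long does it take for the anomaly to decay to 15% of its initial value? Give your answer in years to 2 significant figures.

For a linear reservoir the anomaly decays as exp(−t/τ) with τ = M/F = 2878/35450 = 0.08118 yr.
exp(−t/τ) = 0.15 ⇒ t = −τ ln(0.15) = 0.08118 × 1.897 = 0.1540 yr.

0.15 yr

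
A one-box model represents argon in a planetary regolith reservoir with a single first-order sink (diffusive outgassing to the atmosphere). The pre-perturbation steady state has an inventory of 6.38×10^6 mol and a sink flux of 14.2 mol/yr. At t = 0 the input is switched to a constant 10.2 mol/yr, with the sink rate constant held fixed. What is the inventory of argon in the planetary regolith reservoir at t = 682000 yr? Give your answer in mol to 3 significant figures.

τ = M₀/F₀ = 6.38×10^6/14.2 = 449300 yr; rate constant k = 1/τ.
New steady state M_∞ = F₁/k = F₁·τ = 10.2 × 449300 = 4.5828×10^6 mol.
M(t) = M_∞ + (M₀ − M_∞)·e^(−t/τ); t/τ = 682000/449300 = 1.518, so e^(−t/τ) = 0.2192.
M(t) = 4.5828×10^6 + 1.797×10^6 × 0.2192 = 4.9767×10^6 mol.

4.98×10^6 mol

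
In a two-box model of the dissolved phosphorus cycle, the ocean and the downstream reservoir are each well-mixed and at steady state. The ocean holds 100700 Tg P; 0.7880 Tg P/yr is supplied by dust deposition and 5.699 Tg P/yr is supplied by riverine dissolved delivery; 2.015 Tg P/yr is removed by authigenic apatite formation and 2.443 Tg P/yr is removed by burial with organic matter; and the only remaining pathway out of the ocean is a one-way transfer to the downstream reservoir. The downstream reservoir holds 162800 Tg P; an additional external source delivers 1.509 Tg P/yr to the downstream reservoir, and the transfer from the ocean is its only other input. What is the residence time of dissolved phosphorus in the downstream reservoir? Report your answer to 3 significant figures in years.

Balance the ocean: ΣF_in = 0.7880 + 5.699 = 6.4870 Tg P/yr.
Transfer to the downstream reservoir = ΣF_in − (2.015 + 2.443) = 2.0290 Tg P/yr.
Total input to the downstream reservoir = 2.0290 + 1.509 = 3.5380 Tg P/yr; at steady state this equals its total output.
τ = M / F = 162800 / 3.5380 = 46010 yr.

46000 yr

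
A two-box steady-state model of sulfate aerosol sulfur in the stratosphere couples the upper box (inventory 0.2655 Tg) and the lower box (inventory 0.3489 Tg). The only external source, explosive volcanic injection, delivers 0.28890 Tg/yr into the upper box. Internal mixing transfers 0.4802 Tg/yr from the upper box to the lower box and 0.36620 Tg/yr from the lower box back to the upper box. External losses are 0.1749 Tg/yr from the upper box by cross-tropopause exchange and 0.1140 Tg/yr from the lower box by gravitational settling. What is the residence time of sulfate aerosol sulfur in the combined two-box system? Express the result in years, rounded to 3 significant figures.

2.13 yr

For the system as a whole, the A↔B exchange is internal and contributes nothing to the throughput; only the external sinks remove mass.
M_total = 0.2655 + 0.3489 = 0.61440 Tg.
ΣF_external_out = 0.1749 + 0.1140 = 0.28890 Tg/yr.
τ = M_total / ΣF_ext = 0.61440 / 0.28890 = 2.127 yr.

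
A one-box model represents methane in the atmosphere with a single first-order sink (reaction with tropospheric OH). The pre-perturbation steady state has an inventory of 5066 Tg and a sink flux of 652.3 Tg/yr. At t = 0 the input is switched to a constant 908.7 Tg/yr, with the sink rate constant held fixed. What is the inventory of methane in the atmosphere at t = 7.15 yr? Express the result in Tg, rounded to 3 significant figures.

6260 Tg

Residence time τ = M₀/F₀ = 7.766 yr. The eventual steady state is M_∞ = M₀·(F₁/F₀) = 5066 × 908.7/652.3 = 7057.3 Tg.
The anomaly ΔM(t) = M(t) − M_∞ decays as ΔM₀·e^(−t/τ) with ΔM₀ = 5066 − 7057.3 = −1991 Tg.
At t = 7.15 yr, e^(−t/τ) = e^(−0.9206) = 0.3983, so ΔM = −793.1 Tg and M = 7057.3 − 793.1 = 6264.2 Tg.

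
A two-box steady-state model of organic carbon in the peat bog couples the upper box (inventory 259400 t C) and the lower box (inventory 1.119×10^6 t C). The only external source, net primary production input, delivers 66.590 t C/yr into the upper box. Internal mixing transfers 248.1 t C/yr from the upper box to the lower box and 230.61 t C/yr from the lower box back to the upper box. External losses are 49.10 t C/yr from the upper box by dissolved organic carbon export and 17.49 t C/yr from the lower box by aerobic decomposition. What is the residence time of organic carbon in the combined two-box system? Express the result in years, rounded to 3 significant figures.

20700 yr

Residence time in the combined system uses the total inventory and the total *external* removal — internal exchanges between the two boxes cancel.
M_total = 259400 + 1.119×10^6 = 1.3784×10^6 t C.
ΣF_external_out = 49.10 + 17.49 = 66.590 t C/yr.
τ = M_total / ΣF_ext = 1.3784×10^6 / 66.590 = 20700 yr.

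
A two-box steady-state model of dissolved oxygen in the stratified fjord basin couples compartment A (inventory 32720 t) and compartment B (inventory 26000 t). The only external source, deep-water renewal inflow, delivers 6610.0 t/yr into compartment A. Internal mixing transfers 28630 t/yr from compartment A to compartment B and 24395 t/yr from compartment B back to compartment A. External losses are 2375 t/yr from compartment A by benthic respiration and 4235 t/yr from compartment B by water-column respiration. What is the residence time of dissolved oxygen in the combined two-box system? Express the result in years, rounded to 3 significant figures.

8.88 yr

Treat the two boxes together as one reservoir: the mixing fluxes between them are internal recycling, so τ = ΣM / Σ(external losses).
M_total = 32720 + 26000 = 58720 t.
ΣF_external_out = 2375 + 4235 = 6610.0 t/yr.
τ = M_total / ΣF_ext = 58720 / 6610.0 = 8.884 yr.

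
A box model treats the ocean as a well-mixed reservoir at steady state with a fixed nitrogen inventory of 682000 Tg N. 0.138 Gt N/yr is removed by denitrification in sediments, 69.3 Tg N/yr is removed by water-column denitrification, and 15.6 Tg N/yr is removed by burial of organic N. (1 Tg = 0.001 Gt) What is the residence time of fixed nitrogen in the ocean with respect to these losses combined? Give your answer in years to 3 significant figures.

Convert the denitrification in sediments flux: 0.138 Gt N/yr = 138.0 Tg N/yr.
Total removal = 138.0 + 69.30 + 15.60 = 222.90 Tg N/yr.
τ = M / ΣF_out = 682000 / 222.90 = 3060 yr.

3060 yr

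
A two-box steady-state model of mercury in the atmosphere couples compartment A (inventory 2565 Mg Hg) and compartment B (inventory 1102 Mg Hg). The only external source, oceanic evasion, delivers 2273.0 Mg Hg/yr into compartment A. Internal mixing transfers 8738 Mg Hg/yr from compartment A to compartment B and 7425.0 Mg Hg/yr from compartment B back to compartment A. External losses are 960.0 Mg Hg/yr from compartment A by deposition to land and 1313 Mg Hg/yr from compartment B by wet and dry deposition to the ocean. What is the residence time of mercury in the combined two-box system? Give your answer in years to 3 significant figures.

1.61 yr

Residence time in the combined system uses the total inventory and the total *external* removal — internal exchanges between the two boxes cancel.
M_total = 2565 + 1102 = 3667.0 Mg Hg.
ΣF_external_out = 960.0 + 1313 = 2273.0 Mg Hg/yr.
τ = M_total / ΣF_ext = 3667.0 / 2273.0 = 1.613 yr.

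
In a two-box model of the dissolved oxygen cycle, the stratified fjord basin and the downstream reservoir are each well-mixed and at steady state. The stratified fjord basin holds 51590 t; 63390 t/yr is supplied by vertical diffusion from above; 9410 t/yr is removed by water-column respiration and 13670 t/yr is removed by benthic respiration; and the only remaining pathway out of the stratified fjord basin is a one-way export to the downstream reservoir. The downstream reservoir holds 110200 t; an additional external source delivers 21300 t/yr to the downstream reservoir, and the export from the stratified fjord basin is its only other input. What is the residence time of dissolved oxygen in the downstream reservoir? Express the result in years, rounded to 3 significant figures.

Balance the stratified fjord basin: ΣF_in = 63390 t/yr.
Export to the downstream reservoir = ΣF_in − (9410 + 13670) = 40310 t/yr.
Total input to the downstream reservoir = 40310 + 21300 = 61610 t/yr; at steady state this equals its total output.
τ = M / F = 110200 / 61610 = 1.789 yr.

1.79 yr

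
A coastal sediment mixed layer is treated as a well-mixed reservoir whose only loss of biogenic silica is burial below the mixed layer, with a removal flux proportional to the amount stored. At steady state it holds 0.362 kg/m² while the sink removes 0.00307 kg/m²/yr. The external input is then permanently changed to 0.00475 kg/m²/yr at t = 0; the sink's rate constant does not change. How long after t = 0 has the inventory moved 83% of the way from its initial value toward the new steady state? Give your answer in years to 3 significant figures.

τ = M₀/F₀ = 0.362/0.00307 = 117.9 yr.
The remaining gap fraction is e^(−t/τ); 83% covered ⇒ e^(−t/τ) = 0.170.
t = −τ ln(0.170) = 117.9 × 1.772 = 208.9 yr.

209 yr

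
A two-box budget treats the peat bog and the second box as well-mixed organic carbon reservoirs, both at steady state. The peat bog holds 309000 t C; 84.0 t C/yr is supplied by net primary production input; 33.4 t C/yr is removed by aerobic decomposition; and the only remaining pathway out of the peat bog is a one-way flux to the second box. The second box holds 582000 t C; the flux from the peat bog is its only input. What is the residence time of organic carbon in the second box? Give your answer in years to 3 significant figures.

11500 yr

Balance the peat bog: ΣF_in = 84.000 t C/yr.
Flux to the second box = ΣF_in − (33.4) = 50.600 t C/yr.
At steady state the output of the second box equals its input, 50.600 t C/yr.
τ = M / F = 582000 / 50.600 = 11500 yr.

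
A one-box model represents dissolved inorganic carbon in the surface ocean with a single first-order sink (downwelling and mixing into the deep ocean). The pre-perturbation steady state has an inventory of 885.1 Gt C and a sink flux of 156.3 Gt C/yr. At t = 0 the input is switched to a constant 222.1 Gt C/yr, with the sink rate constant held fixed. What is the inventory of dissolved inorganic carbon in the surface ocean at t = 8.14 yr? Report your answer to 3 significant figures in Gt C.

Residence time τ = M₀/F₀ = 5.663 yr. The eventual steady state is M_∞ = M₀·(F₁/F₀) = 885.1 × 222.1/156.3 = 1257.7 Gt C.
The anomaly ΔM(t) = M(t) − M_∞ decays as ΔM₀·e^(−t/τ) with ΔM₀ = 885.1 − 1257.7 = −372.6 Gt C.
At t = 8.14 yr, e^(−t/τ) = e^(−1.437) = 0.2375, so ΔM = −88.51 Gt C and M = 1257.7 − 88.51 = 1169.2 Gt C.

1170 Gt C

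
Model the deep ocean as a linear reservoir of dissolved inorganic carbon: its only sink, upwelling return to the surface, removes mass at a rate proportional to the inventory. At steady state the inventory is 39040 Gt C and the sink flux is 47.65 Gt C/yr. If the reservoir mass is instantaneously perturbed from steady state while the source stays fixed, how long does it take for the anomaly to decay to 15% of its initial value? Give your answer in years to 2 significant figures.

For a linear reservoir the anomaly decays as exp(−t/τ) with τ = M/F = 39040/47.65 = 819.3 yr.
exp(−t/τ) = 0.15 ⇒ t = −τ ln(0.15) = 819.3 × 1.897 = 1554 yr.

1600 yr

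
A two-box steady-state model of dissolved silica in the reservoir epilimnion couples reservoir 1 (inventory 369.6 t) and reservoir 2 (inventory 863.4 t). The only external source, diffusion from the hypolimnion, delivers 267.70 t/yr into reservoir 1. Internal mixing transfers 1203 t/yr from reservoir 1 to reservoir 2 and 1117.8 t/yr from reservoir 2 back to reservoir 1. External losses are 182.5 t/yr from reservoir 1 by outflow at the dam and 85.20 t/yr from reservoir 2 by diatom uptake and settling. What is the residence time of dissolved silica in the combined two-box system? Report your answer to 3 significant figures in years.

4.61 yr

For the system as a whole, the A↔B exchange is internal and contributes nothing to the throughput; only the external sinks remove mass.
M_total = 369.6 + 863.4 = 1233.0 t.
ΣF_external_out = 182.5 + 85.20 = 267.70 t/yr.
τ = M_total / ΣF_ext = 1233.0 / 267.70 = 4.606 yr.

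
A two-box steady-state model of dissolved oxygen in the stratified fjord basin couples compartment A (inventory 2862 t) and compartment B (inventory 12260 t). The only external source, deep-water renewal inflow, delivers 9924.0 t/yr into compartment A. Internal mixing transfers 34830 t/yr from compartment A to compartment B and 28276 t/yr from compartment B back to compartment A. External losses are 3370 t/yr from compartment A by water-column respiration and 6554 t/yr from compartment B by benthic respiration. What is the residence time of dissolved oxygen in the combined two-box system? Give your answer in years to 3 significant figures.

For the system as a whole, the A↔B exchange is internal and contributes nothing to the throughput; only the external sinks remove mass.
M_total = 2862 + 12260 = 15122 t.
ΣF_external_out = 3370 + 6554 = 9924.0 t/yr.
τ = M_total / ΣF_ext = 15122 / 9924.0 = 1.524 yr.

1.52 yr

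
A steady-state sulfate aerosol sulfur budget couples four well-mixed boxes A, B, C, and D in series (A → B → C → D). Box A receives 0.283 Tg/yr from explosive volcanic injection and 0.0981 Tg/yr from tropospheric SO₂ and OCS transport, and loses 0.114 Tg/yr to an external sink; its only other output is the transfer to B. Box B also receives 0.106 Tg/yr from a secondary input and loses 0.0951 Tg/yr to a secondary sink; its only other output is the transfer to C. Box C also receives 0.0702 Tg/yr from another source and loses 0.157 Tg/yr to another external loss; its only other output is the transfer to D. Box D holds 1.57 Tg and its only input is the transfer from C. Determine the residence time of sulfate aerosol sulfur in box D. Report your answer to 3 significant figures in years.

8.21 yr

Box A: F(A→B) = (0.283 + 0.0981) − 0.114 = 0.26710 Tg/yr.
Box B: F(B→C) = (0.26710 + 0.106) − 0.0951 = 0.27800 Tg/yr.
Box C: F(C→D) = (0.27800 + 0.0702) − 0.157 = 0.19120 Tg/yr.
Box D throughput = its input = 0.19120 Tg/yr; τ = 1.57 / 0.19120 = 8.211 yr.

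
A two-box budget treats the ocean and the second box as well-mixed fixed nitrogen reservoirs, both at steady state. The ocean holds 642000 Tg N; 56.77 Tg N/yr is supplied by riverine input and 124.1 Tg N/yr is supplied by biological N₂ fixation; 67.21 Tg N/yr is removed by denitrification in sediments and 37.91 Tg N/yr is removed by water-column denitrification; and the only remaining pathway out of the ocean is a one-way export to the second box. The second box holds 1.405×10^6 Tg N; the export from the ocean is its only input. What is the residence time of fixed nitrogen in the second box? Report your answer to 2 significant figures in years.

19000 yr

Balance the ocean: ΣF_in = 56.77 + 124.1 = 180.87 Tg N/yr.
Export to the second box = ΣF_in − (67.21 + 37.91) = 75.750 Tg N/yr.
At steady state the output of the second box equals its input, 75.750 Tg N/yr.
τ = M / F = 1.405×10^6 / 75.750 = 18550 yr.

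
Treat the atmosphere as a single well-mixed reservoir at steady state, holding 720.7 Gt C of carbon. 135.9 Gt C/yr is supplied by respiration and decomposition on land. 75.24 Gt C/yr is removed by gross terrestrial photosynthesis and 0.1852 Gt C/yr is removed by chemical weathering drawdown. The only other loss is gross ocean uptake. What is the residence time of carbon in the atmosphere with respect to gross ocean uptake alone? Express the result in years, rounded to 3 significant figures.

11.9 yr

At steady state ΣF_in = ΣF_out.
ΣF_in = 135.90 Gt C/yr.
Gross ocean uptake flux = ΣF_in − (75.24 + 0.1852) = 135.90 − 75.43 = 60.47 Gt C/yr.
τ = M / F = 720.7 / 60.47 = 11.92 yr.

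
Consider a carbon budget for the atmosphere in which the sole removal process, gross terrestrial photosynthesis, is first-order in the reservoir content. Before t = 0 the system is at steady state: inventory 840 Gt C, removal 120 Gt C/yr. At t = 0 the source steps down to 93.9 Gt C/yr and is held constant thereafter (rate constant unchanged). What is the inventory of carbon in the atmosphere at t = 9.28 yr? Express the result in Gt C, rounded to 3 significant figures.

Residence time τ = M₀/F₀ = 7.000 yr. The eventual steady state is M_∞ = M₀·(F₁/F₀) = 840 × 93.9/120 = 657.30 Gt C.
The anomaly ΔM(t) = M(t) − M_∞ decays as ΔM₀·e^(−t/τ) with ΔM₀ = 840 − 657.30 = 182.7 Gt C.
At t = 9.28 yr, e^(−t/τ) = e^(−1.326) = 0.2656, so ΔM = 48.53 Gt C and M = 657.30 + 48.53 = 705.83 Gt C.

706 Gt C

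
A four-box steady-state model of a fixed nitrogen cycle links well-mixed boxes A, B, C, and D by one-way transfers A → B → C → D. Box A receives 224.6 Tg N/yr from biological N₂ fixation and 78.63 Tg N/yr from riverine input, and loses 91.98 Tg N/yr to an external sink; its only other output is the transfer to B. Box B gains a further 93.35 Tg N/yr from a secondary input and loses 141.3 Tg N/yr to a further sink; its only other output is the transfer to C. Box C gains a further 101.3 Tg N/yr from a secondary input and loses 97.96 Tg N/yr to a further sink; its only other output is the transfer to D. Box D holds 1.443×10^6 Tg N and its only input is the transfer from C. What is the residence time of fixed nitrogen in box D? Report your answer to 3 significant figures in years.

8660 yr

Box A: F(A→B) = (224.6 + 78.63) − 91.98 = 211.25 Tg N/yr.
Box B: F(B→C) = (211.25 + 93.35) − 141.3 = 163.30 Tg N/yr.
Box C: F(C→D) = (163.30 + 101.3) − 97.96 = 166.64 Tg N/yr.
Box D throughput = its input = 166.64 Tg N/yr; τ = 1.443×10^6 / 166.64 = 8659 yr.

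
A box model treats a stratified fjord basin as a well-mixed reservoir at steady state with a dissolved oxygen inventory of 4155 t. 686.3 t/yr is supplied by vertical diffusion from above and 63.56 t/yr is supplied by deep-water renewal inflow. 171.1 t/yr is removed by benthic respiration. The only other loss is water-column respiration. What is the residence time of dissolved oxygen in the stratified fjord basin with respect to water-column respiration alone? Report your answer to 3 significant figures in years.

7.18 yr

At steady state ΣF_in = ΣF_out.
ΣF_in = 686.3 + 63.56 = 749.86 t/yr.
Water-column respiration flux = ΣF_in − (171.1) = 749.86 − 171.1 = 578.8 t/yr.
τ = M / F = 4155 / 578.8 = 7.179 yr.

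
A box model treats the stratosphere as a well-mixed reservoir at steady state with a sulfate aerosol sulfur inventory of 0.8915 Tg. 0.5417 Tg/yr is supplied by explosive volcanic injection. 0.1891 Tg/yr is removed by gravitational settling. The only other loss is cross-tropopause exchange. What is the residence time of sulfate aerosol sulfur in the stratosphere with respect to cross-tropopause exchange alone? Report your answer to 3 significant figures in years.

At steady state ΣF_in = ΣF_out.
ΣF_in = 0.54170 Tg/yr.
Cross-tropopause exchange flux = ΣF_in − (0.1891) = 0.54170 − 0.1891 = 0.3526 Tg/yr.
τ = M / F = 0.8915 / 0.3526 = 2.528 yr.

2.53 yr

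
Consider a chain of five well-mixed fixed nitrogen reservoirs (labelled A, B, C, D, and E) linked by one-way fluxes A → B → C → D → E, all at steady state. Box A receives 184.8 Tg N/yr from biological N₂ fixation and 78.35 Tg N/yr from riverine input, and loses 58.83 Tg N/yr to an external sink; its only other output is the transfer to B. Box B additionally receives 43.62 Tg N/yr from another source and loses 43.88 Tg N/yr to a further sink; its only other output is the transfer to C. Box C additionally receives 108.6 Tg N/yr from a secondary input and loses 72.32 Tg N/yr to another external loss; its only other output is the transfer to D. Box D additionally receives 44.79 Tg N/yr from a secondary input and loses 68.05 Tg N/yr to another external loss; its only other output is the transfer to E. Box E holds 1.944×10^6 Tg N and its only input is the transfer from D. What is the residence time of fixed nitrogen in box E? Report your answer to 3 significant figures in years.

8960 yr

Box A: F(A→B) = (184.8 + 78.35) − 58.83 = 204.32 Tg N/yr.
Box B: F(B→C) = (204.32 + 43.62) − 43.88 = 204.06 Tg N/yr.
Box C: F(C→D) = (204.06 + 108.6) − 72.32 = 240.34 Tg N/yr.
Box D: F(D→E) = (240.34 + 44.79) − 68.05 = 217.08 Tg N/yr.
Box E throughput = its input = 217.08 Tg N/yr; τ = 1.944×10^6 / 217.08 = 8955 yr.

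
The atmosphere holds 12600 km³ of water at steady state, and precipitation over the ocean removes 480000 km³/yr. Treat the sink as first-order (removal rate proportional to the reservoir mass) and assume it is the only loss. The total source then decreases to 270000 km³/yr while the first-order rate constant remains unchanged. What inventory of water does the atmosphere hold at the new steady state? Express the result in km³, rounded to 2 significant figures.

7100 km³

Rate constant k = F/M = 480000 / 12600 = 38.10 yr⁻¹.
At the new steady state, source = k·M_new ⇒ M_new = 270000 / 38.10 = 7088 km³.
(Equivalently M_new = M × F_new/F_old = 12600 × 270000/480000.)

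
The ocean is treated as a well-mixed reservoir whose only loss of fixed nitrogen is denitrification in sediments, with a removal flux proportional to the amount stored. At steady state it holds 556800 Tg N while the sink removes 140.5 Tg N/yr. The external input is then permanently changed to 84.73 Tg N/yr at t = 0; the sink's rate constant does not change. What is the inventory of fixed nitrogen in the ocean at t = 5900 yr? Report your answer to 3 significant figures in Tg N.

Residence time τ = M₀/F₀ = 3963 yr. The eventual steady state is M_∞ = M₀·(F₁/F₀) = 556800 × 84.73/140.5 = 335780 Tg N.
The anomaly ΔM(t) = M(t) − M_∞ decays as ΔM₀·e^(−t/τ) with ΔM₀ = 556800 − 335780 = 221000 Tg N.
At t = 5900 yr, e^(−t/τ) = e^(−1.489) = 0.2256, so ΔM = 49870 Tg N and M = 335780 + 49870 = 385660 Tg N.

386000 Tg N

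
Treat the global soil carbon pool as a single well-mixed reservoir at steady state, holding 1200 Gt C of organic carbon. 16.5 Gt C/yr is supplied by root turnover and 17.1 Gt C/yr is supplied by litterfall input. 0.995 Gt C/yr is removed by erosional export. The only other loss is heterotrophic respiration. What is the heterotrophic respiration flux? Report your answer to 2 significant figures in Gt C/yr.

At steady state ΣF_in = ΣF_out.
ΣF_in = 16.5 + 17.1 = 33.600 Gt C/yr.
Heterotrophic respiration flux = ΣF_in − (0.995) = 33.600 − 0.9950 = 32.61 Gt C/yr.

33 Gt C/yr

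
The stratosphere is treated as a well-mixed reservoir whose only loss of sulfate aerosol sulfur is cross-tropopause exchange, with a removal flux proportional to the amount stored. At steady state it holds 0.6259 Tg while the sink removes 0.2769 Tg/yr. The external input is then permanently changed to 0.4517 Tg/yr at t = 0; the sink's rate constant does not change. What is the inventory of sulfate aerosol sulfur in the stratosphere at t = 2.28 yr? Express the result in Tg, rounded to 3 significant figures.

0.877 Tg

The sink rate constant is k = F₀/M₀ = 0.2769/0.6259 = 0.4424 yr⁻¹.
Solving dM/dt = F₁ − kM with M(0) = M₀ gives M(t) = F₁/k + (M₀ − F₁/k)·e^(−kt).
F₁/k = 0.4517/0.4424 = 1.0210 Tg; kt = 0.4424 × 2.28 = 1.009, e^(−kt) = 0.3647.
M(2.28) = 1.0210 + (0.6259 − 1.0210) × 0.3647 = 1.0210 − 0.1441 = 0.87692 Tg.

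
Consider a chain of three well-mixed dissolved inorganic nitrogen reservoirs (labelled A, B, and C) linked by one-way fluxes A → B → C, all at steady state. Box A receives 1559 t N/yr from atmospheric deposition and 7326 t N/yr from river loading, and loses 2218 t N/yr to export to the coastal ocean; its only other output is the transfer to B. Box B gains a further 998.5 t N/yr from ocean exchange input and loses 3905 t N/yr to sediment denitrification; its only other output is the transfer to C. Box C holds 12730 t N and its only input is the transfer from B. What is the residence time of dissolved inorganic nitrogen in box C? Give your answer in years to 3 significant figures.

Box A: F(A→B) = (1559 + 7326) − 2218 = 6667.0 t N/yr.
Box B: F(B→C) = (6667.0 + 998.5) − 3905 = 3760.5 t N/yr.
Box C throughput = its input = 3760.5 t N/yr; τ = 12730 / 3760.5 = 3.385 yr.

3.39 yr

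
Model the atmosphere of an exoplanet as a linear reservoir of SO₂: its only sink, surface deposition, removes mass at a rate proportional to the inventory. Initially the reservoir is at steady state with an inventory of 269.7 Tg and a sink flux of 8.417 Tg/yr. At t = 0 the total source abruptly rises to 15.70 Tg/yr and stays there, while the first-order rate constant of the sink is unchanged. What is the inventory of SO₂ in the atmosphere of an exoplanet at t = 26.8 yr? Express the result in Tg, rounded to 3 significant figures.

The sink rate constant is k = F₀/M₀ = 8.417/269.7 = 0.03121 yr⁻¹.
Solving dM/dt = F₁ − kM with M(0) = M₀ gives M(t) = F₁/k + (M₀ − F₁/k)·e^(−kt).
F₁/k = 15.70/0.03121 = 503.06 Tg; kt = 0.03121 × 26.8 = 0.8364, e^(−kt) = 0.4333.
M(26.8) = 503.06 + (269.7 − 503.06) × 0.4333 = 503.06 − 101.1 = 401.95 Tg.

402 Tg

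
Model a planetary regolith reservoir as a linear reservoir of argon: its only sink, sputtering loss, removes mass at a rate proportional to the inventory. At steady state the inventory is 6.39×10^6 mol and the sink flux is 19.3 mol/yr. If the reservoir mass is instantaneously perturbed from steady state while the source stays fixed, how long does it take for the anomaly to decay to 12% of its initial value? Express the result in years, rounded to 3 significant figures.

702000 yr

For a linear reservoir the anomaly decays as exp(−t/τ) with τ = M/F = 6.39×10^6/19.3 = 331100 yr.
exp(−t/τ) = 0.12 ⇒ t = −τ ln(0.12) = 331100 × 2.120 = 702000 yr.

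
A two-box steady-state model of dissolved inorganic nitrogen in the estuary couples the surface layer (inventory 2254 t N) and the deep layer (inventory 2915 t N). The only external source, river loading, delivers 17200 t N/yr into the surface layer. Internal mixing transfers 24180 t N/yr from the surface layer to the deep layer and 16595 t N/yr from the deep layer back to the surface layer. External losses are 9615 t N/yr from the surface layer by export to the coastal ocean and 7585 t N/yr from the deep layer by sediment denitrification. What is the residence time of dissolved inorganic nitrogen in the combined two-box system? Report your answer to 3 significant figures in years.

Treat the two boxes together as one reservoir: the mixing fluxes between them are internal recycling, so τ = ΣM / Σ(external losses).
M_total = 2254 + 2915 = 5169.0 t N.
ΣF_external_out = 9615 + 7585 = 17200 t N/yr.
τ = M_total / ΣF_ext = 5169.0 / 17200 = 0.3005 yr.

0.301 yr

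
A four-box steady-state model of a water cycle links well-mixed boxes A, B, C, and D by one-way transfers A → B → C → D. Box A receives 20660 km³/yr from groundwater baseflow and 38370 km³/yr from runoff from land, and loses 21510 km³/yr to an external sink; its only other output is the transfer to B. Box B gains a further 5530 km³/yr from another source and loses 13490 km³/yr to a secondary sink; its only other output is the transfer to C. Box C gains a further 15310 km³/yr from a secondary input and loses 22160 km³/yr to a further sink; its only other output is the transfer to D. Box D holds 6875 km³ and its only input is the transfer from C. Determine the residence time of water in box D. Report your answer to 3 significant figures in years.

0.303 yr

Box A: F(A→B) = (20660 + 38370) − 21510 = 37520 km³/yr.
Box B: F(B→C) = (37520 + 5530) − 13490 = 29560 km³/yr.
Box C: F(C→D) = (29560 + 15310) − 22160 = 22710 km³/yr.
Box D throughput = its input = 22710 km³/yr; τ = 6875 / 22710 = 0.3027 yr.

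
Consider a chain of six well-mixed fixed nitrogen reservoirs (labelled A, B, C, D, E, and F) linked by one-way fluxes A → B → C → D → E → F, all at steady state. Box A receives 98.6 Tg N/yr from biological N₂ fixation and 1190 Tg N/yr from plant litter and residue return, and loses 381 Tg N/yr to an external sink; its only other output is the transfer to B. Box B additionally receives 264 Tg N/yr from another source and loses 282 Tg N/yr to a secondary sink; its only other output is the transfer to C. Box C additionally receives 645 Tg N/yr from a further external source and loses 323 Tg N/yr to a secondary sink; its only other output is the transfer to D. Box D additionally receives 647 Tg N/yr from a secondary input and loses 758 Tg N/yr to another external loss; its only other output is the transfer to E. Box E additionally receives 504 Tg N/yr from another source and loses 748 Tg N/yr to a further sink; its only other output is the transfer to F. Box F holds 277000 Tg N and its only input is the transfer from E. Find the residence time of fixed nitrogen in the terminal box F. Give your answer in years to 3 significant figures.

323 yr

Box A: F(A→B) = (98.6 + 1190) − 381 = 907.60 Tg N/yr.
Box B: F(B→C) = (907.60 + 264) − 282 = 889.60 Tg N/yr.
Box C: F(C→D) = (889.60 + 645) − 323 = 1211.6 Tg N/yr.
Box D: F(D→E) = (1211.6 + 647) − 758 = 1100.6 Tg N/yr.
Box E: F(E→F) = (1100.6 + 504) − 748 = 856.60 Tg N/yr.
Box F throughput = its input = 856.60 Tg N/yr; τ = 277000 / 856.60 = 323.4 yr.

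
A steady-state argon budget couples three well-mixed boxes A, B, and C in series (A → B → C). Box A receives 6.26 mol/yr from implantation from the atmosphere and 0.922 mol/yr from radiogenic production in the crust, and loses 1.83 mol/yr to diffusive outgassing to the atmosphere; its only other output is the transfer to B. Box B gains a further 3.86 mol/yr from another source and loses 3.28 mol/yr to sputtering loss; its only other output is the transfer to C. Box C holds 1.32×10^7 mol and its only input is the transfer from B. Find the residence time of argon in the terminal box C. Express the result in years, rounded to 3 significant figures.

2.23×10^6 yr

Box A: F(A→B) = (6.26 + 0.922) − 1.83 = 5.3520 mol/yr.
Box B: F(B→C) = (5.3520 + 3.86) − 3.28 = 5.9320 mol/yr.
Box C throughput = its input = 5.9320 mol/yr; τ = 1.32×10^7 / 5.9320 = 2.225×10^6 yr.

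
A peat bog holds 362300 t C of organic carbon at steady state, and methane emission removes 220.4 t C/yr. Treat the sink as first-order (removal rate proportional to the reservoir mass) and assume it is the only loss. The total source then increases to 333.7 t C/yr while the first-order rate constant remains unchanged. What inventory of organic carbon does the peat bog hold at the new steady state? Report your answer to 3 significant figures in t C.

Rate constant k = F/M = 220.4 / 362300 = 0.0006083 yr⁻¹.
At the new steady state, source = k·M_new ⇒ M_new = 333.7 / 0.0006083 = 548500 t C.
(Equivalently M_new = M × F_new/F_old = 362300 × 333.7/220.4.)

549000 t C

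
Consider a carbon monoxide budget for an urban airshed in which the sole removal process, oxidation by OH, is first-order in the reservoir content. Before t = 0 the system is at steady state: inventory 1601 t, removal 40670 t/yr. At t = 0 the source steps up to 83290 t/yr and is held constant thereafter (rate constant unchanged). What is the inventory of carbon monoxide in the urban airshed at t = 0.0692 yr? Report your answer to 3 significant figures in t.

2990 t

The sink rate constant is k = F₀/M₀ = 40670/1601 = 25.40 yr⁻¹.
Solving dM/dt = F₁ − kM with M(0) = M₀ gives M(t) = F₁/k + (M₀ − F₁/k)·e^(−kt).
F₁/k = 83290/25.40 = 3278.8 t; kt = 25.40 × 0.0692 = 1.758, e^(−kt) = 0.1724.
M(0.0692) = 3278.8 + (1601 − 3278.8) × 0.1724 = 3278.8 − 289.3 = 2989.5 t.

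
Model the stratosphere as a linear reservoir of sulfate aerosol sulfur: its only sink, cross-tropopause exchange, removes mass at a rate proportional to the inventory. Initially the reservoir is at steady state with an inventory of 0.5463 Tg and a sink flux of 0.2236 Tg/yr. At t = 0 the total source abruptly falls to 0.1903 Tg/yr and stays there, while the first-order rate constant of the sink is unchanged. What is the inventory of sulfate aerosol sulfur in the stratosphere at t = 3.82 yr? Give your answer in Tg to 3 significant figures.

0.482 Tg

Residence time τ = M₀/F₀ = 2.443 yr. The eventual steady state is M_∞ = M₀·(F₁/F₀) = 0.5463 × 0.1903/0.2236 = 0.46494 Tg.
The anomaly ΔM(t) = M(t) − M_∞ decays as ΔM₀·e^(−t/τ) with ΔM₀ = 0.5463 − 0.46494 = 0.08136 Tg.
At t = 3.82 yr, e^(−t/τ) = e^(−1.564) = 0.2094, so ΔM = 0.01704 Tg and M = 0.46494 + 0.01704 = 0.48198 Tg.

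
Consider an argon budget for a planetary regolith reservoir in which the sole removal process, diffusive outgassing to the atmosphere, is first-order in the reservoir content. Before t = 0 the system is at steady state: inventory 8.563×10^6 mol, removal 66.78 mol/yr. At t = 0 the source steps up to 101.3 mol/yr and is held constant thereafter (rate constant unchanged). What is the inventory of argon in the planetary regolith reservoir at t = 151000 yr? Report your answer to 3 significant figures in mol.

τ = M₀/F₀ = 8.563×10^6/66.78 = 128200 yr; rate constant k = 1/τ.
New steady state M_∞ = F₁/k = F₁·τ = 101.3 × 128200 = 1.2989×10^7 mol.
M(t) = M_∞ + (M₀ − M_∞)·e^(−t/τ); t/τ = 151000/128200 = 1.178, so e^(−t/τ) = 0.3080.
M(t) = 1.2989×10^7 − 4.426×10^6 × 0.3080 = 1.1626×10^7 mol.

1.16×10^7 mol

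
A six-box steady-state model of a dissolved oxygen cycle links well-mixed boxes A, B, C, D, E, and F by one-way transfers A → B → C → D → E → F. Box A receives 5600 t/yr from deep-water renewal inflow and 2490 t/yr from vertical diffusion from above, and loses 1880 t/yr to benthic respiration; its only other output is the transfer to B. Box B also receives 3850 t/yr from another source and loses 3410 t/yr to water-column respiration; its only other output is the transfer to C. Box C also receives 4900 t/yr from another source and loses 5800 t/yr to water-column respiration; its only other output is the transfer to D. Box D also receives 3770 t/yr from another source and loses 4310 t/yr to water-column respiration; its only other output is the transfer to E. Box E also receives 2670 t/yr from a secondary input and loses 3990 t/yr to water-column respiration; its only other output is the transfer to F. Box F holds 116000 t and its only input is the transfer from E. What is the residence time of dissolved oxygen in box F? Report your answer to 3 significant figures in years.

29.8 yr

Box A: F(A→B) = (5600 + 2490) − 1880 = 6210.0 t/yr.
Box B: F(B→C) = (6210.0 + 3850) − 3410 = 6650.0 t/yr.
Box C: F(C→D) = (6650.0 + 4900) − 5800 = 5750.0 t/yr.
Box D: F(D→E) = (5750.0 + 3770) − 4310 = 5210.0 t/yr.
Box E: F(E→F) = (5210.0 + 2670) − 3990 = 3890.0 t/yr.
Box F throughput = its input = 3890.0 t/yr; τ = 116000 / 3890.0 = 29.82 yr.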